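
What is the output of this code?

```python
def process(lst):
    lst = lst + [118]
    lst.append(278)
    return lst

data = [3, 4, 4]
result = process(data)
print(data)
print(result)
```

Key concept: rebinding parameter vs mutation.
Step by step:
`data = [3, 4, 4]` → data = [3, 4, 4]
`result = process(data)` → result = [3, 4, 4, 118, 278]
`print(data)` → prints [3, 4, 4]
`print(result)` → prints [3, 4, 4, 118, 278]

Answer:
[3, 4, 4]
[3, 4, 4, 118, 278]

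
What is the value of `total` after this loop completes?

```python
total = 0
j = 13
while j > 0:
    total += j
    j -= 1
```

Sum 13 down to 1
`total` takes the values: 0 → 13 → 25 → 36 → 46 → 55 → 63 → 70 → 76 → 81 → 85 → 88 → 90 → 91

Answer: 91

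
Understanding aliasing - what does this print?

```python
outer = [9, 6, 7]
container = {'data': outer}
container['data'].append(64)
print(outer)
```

Key concept: dict holds reference to list.
Step by step:
`outer = [9, 6, 7]` → outer = [9, 6, 7]
`container = {'data': outer}` → container = {'data': [9, 6, 7]}
`container['data'].append(64)` → outer = [9, 6, 7, 64]; container = {'data': [9, 6, 7, 64]}
`print(outer)` → prints [9, 6, 7, 64]

Answer: [9, 6, 7, 64]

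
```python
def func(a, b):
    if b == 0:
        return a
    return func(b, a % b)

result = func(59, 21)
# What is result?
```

func(59, 21) -> func(21, 17) -> func(17, 4) -> func(4, 1) -> func(1, 0) -> 1

Answer: 1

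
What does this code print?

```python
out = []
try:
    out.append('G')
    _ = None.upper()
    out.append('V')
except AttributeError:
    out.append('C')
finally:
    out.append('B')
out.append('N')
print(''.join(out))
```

Execution trace: 'G' (try body) → 'C' (except AttributeError) → 'B' (finally) → 'N' (after the try/except). Output: GCBN

Answer: GCBN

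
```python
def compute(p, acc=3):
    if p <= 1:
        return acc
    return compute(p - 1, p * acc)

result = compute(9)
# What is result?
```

Accumulator trace (n, acc): (9, 3) -> (8, 27) -> (7, 216) -> (6, 1512) -> (5, 9072) -> (4, 45360) -> (3, 181440) -> (2, 544320) -> (1, 1088640) -> return 1088640

Answer: 1088640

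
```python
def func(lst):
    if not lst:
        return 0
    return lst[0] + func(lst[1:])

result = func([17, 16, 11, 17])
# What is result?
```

17 + 16 + 11 + 17 + 0 = 61

Answer: 61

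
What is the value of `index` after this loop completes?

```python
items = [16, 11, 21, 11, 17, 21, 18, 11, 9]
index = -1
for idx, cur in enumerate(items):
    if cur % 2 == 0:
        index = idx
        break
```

First even number index in [16, 11, 21, 11, 17, 21, 18, 11, 9]
`index` takes the values: -1 → 0

Answer: 0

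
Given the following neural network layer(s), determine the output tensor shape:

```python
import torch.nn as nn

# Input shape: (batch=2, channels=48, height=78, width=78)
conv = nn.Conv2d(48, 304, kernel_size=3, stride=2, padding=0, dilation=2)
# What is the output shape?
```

Input: (2, 48, 78, 78) -> Output: (2, 304, 37, 37)

Answer: (2, 304, 37, 37)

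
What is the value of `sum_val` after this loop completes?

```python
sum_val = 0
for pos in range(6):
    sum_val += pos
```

Sum of 0 to 5 = 15
`sum_val` takes the values: 0 → 1 → 3 → 6 → 10 → 15

Answer: 15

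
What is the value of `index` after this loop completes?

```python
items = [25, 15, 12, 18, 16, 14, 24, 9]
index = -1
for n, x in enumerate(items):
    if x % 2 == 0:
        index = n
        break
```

First even number index in [25, 15, 12, 18, 16, 14, 24, 9]
`index` takes the values: -1 → 2

Answer: 2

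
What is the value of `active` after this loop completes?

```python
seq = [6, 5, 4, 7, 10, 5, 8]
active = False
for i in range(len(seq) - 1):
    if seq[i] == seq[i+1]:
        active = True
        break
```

Check consecutive duplicates in [6, 5, 4, 7, 10, 5, 8]
`active` takes the values: False

Answer: False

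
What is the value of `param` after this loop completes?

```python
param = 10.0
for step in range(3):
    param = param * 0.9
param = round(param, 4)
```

Exponential decay: 10.0 * 0.9^3
`param` takes the values: 10.0 → 9.0 → 8.1 → 7.29

Answer: 7.29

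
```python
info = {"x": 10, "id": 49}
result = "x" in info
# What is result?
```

Trace:
`info = {"x": 10, "id": 49}` → info = {'x': 10, 'id': 49}
`result = "x" in info` → result = True
So result = True

Answer: True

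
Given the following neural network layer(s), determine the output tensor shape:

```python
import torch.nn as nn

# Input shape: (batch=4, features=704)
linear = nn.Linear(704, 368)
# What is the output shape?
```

Input: (4, 704) -> Output: (4, 368)

Answer: (4, 368)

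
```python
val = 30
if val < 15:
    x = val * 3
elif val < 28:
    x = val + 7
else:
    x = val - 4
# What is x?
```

Trace:
`val = 30` → val = 30
`if val < 15: ...` → val < 15 is False, val < 28 is False, take else branch → x = 26
So x = 26

Answer: 26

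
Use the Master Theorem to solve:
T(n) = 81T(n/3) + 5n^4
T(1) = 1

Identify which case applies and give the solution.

a=81, b=3, f(n)=5n^4. log_3(81) = 4. Since c=4 = 4, Case 2 applies: T(n) = Θ(n^log_b(a) · log n) = O(n^4 log n).

Answer: O(n^4 log n) - Case 2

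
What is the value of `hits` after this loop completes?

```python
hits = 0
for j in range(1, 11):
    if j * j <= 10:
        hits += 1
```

Count numbers where j² ≤ 10
`hits` takes the values: 0 → 1 → 2 → 3

Answer: 3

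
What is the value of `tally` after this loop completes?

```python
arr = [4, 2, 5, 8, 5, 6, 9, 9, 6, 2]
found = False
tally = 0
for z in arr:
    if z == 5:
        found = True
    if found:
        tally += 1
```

Count elements after first 5 in [4, 2, 5, 8, 5, 6, 9, 9, 6, 2]
`tally` takes the values: 0 → 1 → 2 → 3 → 4 → 5 → 6 → 7 → 8

Answer: 8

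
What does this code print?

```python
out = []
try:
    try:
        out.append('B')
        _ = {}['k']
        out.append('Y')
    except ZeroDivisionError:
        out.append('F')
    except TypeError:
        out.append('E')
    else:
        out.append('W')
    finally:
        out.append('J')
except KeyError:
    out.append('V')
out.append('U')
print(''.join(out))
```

Execution trace: 'B' (try body) → 'J' (finally) → 'V' (outer except KeyError) → 'U' (after the try/except). Output: BJVU

Answer: BJVU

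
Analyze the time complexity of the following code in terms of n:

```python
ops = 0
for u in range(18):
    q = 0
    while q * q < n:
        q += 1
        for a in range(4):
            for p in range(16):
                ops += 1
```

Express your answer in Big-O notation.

Each loop level contributes: 1 × √n × 1 × 1. Multiplying the contributions gives O(√n).

Answer: O(√n)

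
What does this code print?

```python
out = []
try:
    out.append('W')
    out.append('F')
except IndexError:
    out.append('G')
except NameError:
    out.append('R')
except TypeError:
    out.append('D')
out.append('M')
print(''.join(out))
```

Execution trace: 'W' (try body) → 'F' (try body, no exception) → 'M' (after the try/except). Output: WFM

Answer: WFM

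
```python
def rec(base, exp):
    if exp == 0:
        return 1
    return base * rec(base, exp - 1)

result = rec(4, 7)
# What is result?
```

rec(4, 7) = 4 * 4 * 4 * 4 * 4 * 4 * 4 = 16384

Answer: 16384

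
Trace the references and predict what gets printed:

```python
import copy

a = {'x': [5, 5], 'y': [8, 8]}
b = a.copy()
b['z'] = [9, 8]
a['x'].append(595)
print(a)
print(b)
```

Key concept: shallow copy of dict with mutable values.
Step by step:
`a = {'x': [5, 5], 'y': [8, 8]}` → a = {'x': [5, 5], 'y': [8, 8]}
`b = a.copy()` → b = {'x': [5, 5], 'y': [8, 8]}
`b['z'] = [9, 8]` → b = {'x': [5, 5], 'y': [8, 8], 'z': [9, 8]}
`a['x'].append(595)` → a = {'x': [5, 5, 595], 'y': [8, 8]}; b = {'x': [5, 5, 595], 'y': [8, 8], 'z': [9, 8]}
`print(a)` → prints {'x': [5, 5, 595], 'y': [8, 8]}
`print(b)` → prints {'x': [5, 5, 595], 'y': [8, 8], 'z': [9, 8]}

Answer:
{'x': [5, 5, 595], 'y': [8, 8]}
{'x': [5, 5, 595], 'y': [8, 8], 'z': [9, 8]}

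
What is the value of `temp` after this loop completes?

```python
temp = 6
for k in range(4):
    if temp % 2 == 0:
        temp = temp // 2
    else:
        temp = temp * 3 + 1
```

Collatz-style transformation from 6
`temp` takes the values: 6 → 3 → 10 → 5 → 16

Answer: 16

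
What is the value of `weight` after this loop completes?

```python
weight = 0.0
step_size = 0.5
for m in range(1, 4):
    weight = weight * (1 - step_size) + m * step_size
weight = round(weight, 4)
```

Moving average with lr=0.5
`weight` takes the values: 0.0 → 0.5 → 1.25 → 2.125

Answer: 2.125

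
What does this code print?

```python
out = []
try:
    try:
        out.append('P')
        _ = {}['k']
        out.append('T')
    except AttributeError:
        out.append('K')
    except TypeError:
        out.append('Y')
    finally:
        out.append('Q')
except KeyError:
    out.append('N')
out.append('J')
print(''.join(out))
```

Execution trace: 'P' (try body) → 'Q' (finally) → 'N' (outer except KeyError) → 'J' (after the try/except). Output: PQNJ

Answer: PQNJ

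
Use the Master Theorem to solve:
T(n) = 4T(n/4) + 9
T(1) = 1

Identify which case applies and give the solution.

a=4, b=4, f(n)=9. log_4(4) = 1. Since c=0 < 1, Case 1 applies: T(n) = Θ(n^log_b(a)) = O(n).

Answer: O(n) - Case 1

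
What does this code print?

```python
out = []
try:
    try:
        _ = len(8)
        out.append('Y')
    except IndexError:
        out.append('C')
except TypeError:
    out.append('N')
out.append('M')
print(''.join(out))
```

Execution trace: 'N' (outer except TypeError) → 'M' (after the try/except). Output: NM

Answer: NM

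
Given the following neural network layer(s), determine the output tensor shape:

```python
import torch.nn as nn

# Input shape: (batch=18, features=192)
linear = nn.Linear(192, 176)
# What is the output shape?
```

Input: (18, 192) -> Output: (18, 176)

Answer: (18, 176)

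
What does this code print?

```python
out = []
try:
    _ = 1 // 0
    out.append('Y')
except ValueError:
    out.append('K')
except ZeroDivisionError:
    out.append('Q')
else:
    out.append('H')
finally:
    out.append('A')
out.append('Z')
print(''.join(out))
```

Execution trace: 'Q' (except ZeroDivisionError) → 'A' (finally) → 'Z' (after the try/except). Output: QAZ

Answer: QAZ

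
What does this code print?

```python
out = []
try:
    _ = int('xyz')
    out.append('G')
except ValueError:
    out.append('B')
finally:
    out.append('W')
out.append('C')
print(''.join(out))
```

Execution trace: 'B' (except ValueError) → 'W' (finally) → 'C' (after the try/except). Output: BWC

Answer: BWC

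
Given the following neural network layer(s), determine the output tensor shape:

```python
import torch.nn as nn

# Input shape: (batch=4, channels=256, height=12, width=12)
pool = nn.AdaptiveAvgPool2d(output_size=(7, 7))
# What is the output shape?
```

Input: (4, 256, 12, 12) -> Output: (4, 256, 7, 7)

Answer: (4, 256, 7, 7)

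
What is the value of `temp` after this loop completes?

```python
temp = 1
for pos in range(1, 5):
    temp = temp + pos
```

Start at 1, add 1 through 4
`temp` takes the values: 1 → 2 → 4 → 7 → 11

Answer: 11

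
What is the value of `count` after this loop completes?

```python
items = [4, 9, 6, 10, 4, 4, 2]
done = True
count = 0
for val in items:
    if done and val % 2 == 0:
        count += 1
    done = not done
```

Count even values at even positions
`count` takes the values: 0 → 1 → 2 → 3 → 4

Answer: 4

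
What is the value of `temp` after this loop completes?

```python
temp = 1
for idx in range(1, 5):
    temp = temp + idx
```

Start at 1, add 1 through 4
`temp` takes the values: 1 → 2 → 4 → 7 → 11

Answer: 11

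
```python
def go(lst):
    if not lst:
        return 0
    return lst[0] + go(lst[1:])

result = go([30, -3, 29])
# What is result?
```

30 + (-3) + 29 + 0 = 56

Answer: 56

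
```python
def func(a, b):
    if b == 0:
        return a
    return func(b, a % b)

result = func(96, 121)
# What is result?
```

func(96, 121) -> func(121, 96) -> func(96, 25) -> func(25, 21) -> func(21, 4) -> func(4, 1) -> func(1, 0) -> 1

Answer: 1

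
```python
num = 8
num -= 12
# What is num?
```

Trace:
`num = 8` → num = 8
`num -= 12` → num = -4
So num = -4

Answer: -4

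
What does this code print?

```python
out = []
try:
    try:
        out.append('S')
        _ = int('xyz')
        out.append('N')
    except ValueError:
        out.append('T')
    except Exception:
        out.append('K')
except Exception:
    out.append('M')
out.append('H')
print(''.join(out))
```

Execution trace: 'S' (inner try body) → 'T' (inner except ValueError) → 'H' (after the try/except). Output: STH

Answer: STH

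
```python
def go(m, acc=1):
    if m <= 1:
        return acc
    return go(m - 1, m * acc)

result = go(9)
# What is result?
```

Accumulator trace (n, acc): (9, 1) -> (8, 9) -> (7, 72) -> (6, 504) -> (5, 3024) -> (4, 15120) -> (3, 60480) -> (2, 181440) -> (1, 362880) -> return 362880

Answer: 362880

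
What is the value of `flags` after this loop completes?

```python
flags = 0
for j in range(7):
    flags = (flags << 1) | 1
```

Build 7 consecutive 1-bits: 0b1111111
`flags` takes the values: 0 → 1 → 3 → 7 → 15 → 31 → 63 → 127

Answer: 127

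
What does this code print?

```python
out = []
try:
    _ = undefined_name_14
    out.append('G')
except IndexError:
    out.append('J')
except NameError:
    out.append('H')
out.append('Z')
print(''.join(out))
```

Execution trace: 'H' (except NameError) → 'Z' (after the try/except). Output: HZ

Answer: HZ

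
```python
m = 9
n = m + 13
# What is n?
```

Trace:
`m = 9` → m = 9
`n = m + 13` → n = 22
So n = 22

Answer: 22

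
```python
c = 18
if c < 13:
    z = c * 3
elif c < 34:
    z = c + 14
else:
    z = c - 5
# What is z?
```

Trace:
`c = 18` → c = 18
`if c < 13: ...` → c < 13 is False, c < 34 is True → z = 32
So z = 32

Answer: 32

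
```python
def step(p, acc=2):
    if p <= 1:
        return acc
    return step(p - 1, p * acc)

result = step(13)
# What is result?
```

Accumulator trace (n, acc): (13, 2) -> (12, 26) -> (11, 312) -> (10, 3432) -> (9, 34320) -> (8, 308880) -> (7, 2471040) -> (6, 17297280) -> (5, 103783680) -> (4, 518918400) -> (3, 2075673600) -> (2, 6227020800) -> (1, 12454041600) -> return 12454041600

Answer: 12454041600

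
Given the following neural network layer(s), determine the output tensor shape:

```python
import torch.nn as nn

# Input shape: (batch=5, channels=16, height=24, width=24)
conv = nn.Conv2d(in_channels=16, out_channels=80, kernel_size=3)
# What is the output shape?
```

Input: (5, 16, 24, 24) -> Output: (5, 80, 22, 22)

Answer: (5, 80, 22, 22)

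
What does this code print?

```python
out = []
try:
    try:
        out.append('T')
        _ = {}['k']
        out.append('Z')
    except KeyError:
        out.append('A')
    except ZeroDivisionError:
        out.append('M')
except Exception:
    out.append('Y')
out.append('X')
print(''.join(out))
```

Execution trace: 'T' (inner try body) → 'A' (inner except KeyError) → 'X' (after the try/except). Output: TAX

Answer: TAX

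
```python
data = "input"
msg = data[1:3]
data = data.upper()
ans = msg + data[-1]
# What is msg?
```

Trace:
`data = "input"` → data = 'input'
`msg = data[1:3]` → msg = 'np'
`data = data.upper()` → data = 'INPUT'
`ans = msg + data[-1]` → ans = 'npT'
So msg = 'np'

Answer: 'np'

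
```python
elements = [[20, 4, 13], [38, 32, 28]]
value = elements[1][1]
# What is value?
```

Trace:
`elements = [[20, 4, 13], [38, 32, 28]]` → elements = [[20, 4, 13], [38, 32, 28]]
`value = elements[1][1]` → value = 32
So value = 32

Answer: 32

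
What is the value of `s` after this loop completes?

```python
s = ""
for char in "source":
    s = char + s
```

Reverse 'source'
`s` takes the values: "" → "s" → "os" → "uos" → "ruos" → "cruos" → "ecruos"

Answer: "ecruos"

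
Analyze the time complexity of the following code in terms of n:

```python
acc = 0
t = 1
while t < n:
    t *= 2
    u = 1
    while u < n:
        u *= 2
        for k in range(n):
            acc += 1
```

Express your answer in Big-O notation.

Each loop level contributes: log n × log n × n. Multiplying the contributions gives O(n log² n).

Answer: O(n log² n)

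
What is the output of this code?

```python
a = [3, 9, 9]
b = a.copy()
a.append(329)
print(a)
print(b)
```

Key concept: list.copy() creates independent copy.
Step by step:
`a = [3, 9, 9]` → a = [3, 9, 9]
`b = a.copy()` → b = [3, 9, 9]
`a.append(329)` → a = [3, 9, 9, 329]
`print(a)` → prints [3, 9, 9, 329]
`print(b)` → prints [3, 9, 9]

Answer:
[3, 9, 9, 329]
[3, 9, 9]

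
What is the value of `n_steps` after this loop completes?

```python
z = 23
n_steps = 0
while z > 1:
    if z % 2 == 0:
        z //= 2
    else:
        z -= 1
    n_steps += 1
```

Steps to reduce 23 to 1
`n_steps` takes the values: 0 → 1 → 2 → 3 → 4 → 5 → 6 → 7

Answer: 7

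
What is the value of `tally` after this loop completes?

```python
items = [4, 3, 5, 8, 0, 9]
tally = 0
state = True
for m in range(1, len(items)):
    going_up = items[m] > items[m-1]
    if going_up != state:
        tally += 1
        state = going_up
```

Count direction changes in [4, 3, 5, 8, 0, 9]
`tally` takes the values: 0 → 1 → 2 → 3 → 4

Answer: 4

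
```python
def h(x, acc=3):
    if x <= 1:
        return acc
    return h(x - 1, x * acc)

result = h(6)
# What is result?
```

Accumulator trace (n, acc): (6, 3) -> (5, 18) -> (4, 90) -> (3, 360) -> (2, 1080) -> (1, 2160) -> return 2160

Answer: 2160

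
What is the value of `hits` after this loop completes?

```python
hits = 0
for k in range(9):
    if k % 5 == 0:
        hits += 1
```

Count numbers divisible by 5 in range(9)
`hits` takes the values: 0 → 1 → 2

Answer: 2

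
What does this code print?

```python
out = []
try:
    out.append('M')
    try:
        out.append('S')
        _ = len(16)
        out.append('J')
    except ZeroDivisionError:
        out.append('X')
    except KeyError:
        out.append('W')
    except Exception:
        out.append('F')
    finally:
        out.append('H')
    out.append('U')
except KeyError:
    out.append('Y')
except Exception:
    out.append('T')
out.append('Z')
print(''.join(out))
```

Execution trace: 'M' (try body) → 'S' (inner try body) → 'F' (inner except Exception) → 'H' (inner finally) → 'U' (try body, no exception) → 'Z' (after the try/except). Output: MSFHUZ

Answer: MSFHUZ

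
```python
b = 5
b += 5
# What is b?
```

Trace:
`b = 5` → b = 5
`b += 5` → b = 10
So b = 10

Answer: 10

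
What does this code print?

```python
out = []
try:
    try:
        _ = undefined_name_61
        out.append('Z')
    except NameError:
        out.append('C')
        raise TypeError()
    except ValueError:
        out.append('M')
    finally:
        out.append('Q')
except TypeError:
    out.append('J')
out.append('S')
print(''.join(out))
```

Execution trace: 'C' (inner except NameError) → 'Q' (inner finally) → 'J' (outer except TypeError) → 'S' (after the try/except). Output: CQJS

Answer: CQJS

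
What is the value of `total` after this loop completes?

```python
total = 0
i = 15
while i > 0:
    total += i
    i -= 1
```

Sum 15 down to 1
`total` takes the values: 0 → 15 → 29 → 42 → 54 → 65 → 75 → 84 → 92 → 99 → 105 → 110 → 114 → 117 → 119 → 120

Answer: 120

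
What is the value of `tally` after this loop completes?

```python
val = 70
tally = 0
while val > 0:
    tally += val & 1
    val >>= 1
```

Count set bits in 70 (binary: 0b1000110)
`tally` takes the values: 0 → 1 → 2 → 3

Answer: 3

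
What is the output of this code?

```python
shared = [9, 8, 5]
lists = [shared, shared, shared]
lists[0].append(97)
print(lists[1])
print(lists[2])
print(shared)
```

Key concept: list of same reference.
Step by step:
`shared = [9, 8, 5]` → shared = [9, 8, 5]
`lists = [shared, shared, shared]` → lists = [[9, 8, 5], [9, 8, 5], [9, 8, 5]]
`lists[0].append(97)` → shared = [9, 8, 5, 97]; lists = [[9, 8, 5, 97], [9, 8, 5, 97], [9, 8, 5, 97]]
`print(lists[1])` → prints [9, 8, 5, 97]
`print(lists[2])` → prints [9, 8, 5, 97]
`print(shared)` → prints [9, 8, 5, 97]

Answer:
[9, 8, 5, 97]
[9, 8, 5, 97]
[9, 8, 5, 97]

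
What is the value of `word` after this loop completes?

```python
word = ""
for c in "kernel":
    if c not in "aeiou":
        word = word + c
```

Remove vowels from 'kernel'
`word` takes the values: "" → "k" → "kr" → "krn" → "krnl"

Answer: "krnl"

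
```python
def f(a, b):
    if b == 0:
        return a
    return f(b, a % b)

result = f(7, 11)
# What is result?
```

f(7, 11) -> f(11, 7) -> f(7, 4) -> f(4, 3) -> f(3, 1) -> f(1, 0) -> 1

Answer: 1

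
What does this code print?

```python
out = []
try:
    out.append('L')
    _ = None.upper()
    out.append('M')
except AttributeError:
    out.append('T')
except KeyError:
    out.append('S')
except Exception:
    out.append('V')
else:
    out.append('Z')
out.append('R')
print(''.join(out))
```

Execution trace: 'L' (try body) → 'T' (except AttributeError) → 'R' (after the try/except). Output: LTR

Answer: LTR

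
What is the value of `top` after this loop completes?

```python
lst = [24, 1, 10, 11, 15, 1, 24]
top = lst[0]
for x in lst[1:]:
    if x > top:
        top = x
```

Maximum of [24, 1, 10, 11, 15, 1, 24]
`top` takes the values: 24

Answer: 24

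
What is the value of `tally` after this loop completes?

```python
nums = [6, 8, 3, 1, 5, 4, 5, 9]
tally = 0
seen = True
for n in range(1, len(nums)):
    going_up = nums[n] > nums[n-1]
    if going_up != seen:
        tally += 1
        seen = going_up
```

Count direction changes in [6, 8, 3, 1, 5, 4, 5, 9]
`tally` takes the values: 0 → 1 → 2 → 3 → 4

Answer: 4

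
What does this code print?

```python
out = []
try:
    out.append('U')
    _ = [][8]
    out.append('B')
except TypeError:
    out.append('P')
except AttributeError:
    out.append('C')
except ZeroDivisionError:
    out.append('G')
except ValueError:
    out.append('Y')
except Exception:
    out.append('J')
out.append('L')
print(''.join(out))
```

Execution trace: 'U' (try body) → 'J' (except Exception) → 'L' (after the try/except). Output: UJL

Answer: UJL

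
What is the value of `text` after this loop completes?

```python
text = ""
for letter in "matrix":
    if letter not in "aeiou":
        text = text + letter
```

Remove vowels from 'matrix'
`text` takes the values: "" → "m" → "mt" → "mtr" → "mtrx"

Answer: "mtrx"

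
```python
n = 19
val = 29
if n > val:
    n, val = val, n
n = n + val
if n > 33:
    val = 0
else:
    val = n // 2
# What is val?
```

Trace:
`n = 19` → n = 19
`val = 29` → val = 29
`if n > val: ...` → n > val is False → no variable changes
`n = n + val` → n = 48
`if n > 33: ...` → n > 33 is True → val = 0
So val = 0

Answer: 0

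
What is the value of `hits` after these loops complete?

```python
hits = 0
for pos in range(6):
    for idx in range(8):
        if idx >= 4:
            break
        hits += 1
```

Inner breaks at 4, outer runs 6 times
`hits` takes the values: 0 → 1 → 2 → 3 → 4 → 5 → 6 → 7 → 8 → 9 → 10 → 11 → 12 → 13 → 14 → 15 → 16 → 17 → 18 → 19 → 20 → 21 → 22 → 23 → 24

Answer: 24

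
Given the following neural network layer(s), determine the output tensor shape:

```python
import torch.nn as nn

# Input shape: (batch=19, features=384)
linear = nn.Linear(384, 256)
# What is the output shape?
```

Input: (19, 384) -> Output: (19, 256)

Answer: (19, 256)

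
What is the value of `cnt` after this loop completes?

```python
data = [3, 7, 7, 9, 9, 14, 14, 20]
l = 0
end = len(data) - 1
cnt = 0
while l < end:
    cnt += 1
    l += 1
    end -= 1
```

Iterations until pointers meet (list length 8)
`cnt` takes the values: 0 → 1 → 2 → 3 → 4

Answer: 4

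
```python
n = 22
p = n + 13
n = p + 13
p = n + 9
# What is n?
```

Trace:
`n = 22` → n = 22
`p = n + 13` → p = 35
`n = p + 13` → n = 48
`p = n + 9` → p = 57
So n = 48

Answer: 48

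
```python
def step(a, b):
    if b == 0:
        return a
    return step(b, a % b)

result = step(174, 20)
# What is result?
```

step(174, 20) -> step(20, 14) -> step(14, 6) -> step(6, 2) -> step(2, 0) -> 2

Answer: 2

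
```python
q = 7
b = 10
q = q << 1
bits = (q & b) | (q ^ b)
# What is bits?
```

Trace:
`q = 7` → q = 7
`b = 10` → b = 10
`q = q << 1` → q = 14
`bits = (q & b) | (q ^ b)` → bits = 14
So bits = 14

Answer: 14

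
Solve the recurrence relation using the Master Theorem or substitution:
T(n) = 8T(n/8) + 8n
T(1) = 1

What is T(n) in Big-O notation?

By Master Theorem: a=8, b=8, f(n)=8n. Since log_8(8) = 1 and f(n) = Θ(n^1), Case 2 applies. T(n) = O(n log n).

Answer: O(n log n)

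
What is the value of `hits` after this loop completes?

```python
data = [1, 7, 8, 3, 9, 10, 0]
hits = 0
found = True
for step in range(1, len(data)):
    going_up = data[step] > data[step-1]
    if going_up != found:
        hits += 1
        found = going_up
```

Count direction changes in [1, 7, 8, 3, 9, 10, 0]
`hits` takes the values: 0 → 1 → 2 → 3

Answer: 3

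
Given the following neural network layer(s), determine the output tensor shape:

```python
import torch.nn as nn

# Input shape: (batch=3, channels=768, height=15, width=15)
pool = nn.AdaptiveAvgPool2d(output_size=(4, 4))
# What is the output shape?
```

Input: (3, 768, 15, 15) -> Output: (3, 768, 4, 4)

Answer: (3, 768, 4, 4)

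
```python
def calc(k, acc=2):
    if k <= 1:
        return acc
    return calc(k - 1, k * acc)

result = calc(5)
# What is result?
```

Accumulator trace (n, acc): (5, 2) -> (4, 10) -> (3, 40) -> (2, 120) -> (1, 240) -> return 240

Answer: 240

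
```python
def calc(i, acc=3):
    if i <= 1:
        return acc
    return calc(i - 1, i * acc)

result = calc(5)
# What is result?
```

Accumulator trace (n, acc): (5, 3) -> (4, 15) -> (3, 60) -> (2, 180) -> (1, 360) -> return 360

Answer: 360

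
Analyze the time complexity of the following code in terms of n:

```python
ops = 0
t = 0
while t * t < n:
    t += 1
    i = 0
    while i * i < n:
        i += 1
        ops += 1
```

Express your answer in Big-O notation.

Each loop level contributes: √n × √n. Multiplying the contributions gives O(n).

Answer: O(n)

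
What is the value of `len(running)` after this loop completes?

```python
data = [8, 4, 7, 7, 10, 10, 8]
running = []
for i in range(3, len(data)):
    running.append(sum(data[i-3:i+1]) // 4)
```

Number of 4-element averages
`running` takes the values: [] → [6] → [6, 7] → [6, 7, 8] → [6, 7, 8, 8]
So `len(running)` = 4

Answer: 4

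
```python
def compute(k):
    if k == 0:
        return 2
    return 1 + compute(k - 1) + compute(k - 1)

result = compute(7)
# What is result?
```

compute(k) = 1 + 2·compute(k-1), compute(0)=2. Closed form: (2+1)·2^7 - 1 = 383.

Answer: 383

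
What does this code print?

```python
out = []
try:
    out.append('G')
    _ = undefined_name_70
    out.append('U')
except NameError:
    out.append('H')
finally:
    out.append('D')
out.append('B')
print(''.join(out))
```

Execution trace: 'G' (try body) → 'H' (except NameError) → 'D' (finally) → 'B' (after the try/except). Output: GHDB

Answer: GHDB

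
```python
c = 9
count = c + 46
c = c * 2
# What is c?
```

Trace:
`c = 9` → c = 9
`count = c + 46` → count = 55
`c = c * 2` → c = 18
So c = 18

Answer: 18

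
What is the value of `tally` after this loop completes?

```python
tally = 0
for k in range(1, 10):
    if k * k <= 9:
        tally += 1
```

Count numbers where k² ≤ 9
`tally` takes the values: 0 → 1 → 2 → 3

Answer: 3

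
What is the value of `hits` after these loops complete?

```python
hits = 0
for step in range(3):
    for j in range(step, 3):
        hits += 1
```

Upper triangle: 3 + 2 + ... + 1
`hits` takes the values: 0 → 1 → 2 → 3 → 4 → 5 → 6

Answer: 6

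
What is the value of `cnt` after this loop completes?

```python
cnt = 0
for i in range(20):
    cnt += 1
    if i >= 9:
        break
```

Loop breaks when i reaches 9, cnt is 10
`cnt` takes the values: 0 → 1 → 2 → 3 → 4 → 5 → 6 → 7 → 8 → 9 → 10

Answer: 10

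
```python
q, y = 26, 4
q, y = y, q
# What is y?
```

Trace:
`q, y = 26, 4` → q = 26; y = 4
`q, y = y, q` → q = 4; y = 26
So y = 26

Answer: 26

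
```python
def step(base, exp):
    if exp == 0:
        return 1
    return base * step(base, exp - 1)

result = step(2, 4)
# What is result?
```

step(2, 4) = 2 * 2 * 2 * 2 = 16

Answer: 16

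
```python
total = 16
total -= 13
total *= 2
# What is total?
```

Trace:
`total = 16` → total = 16
`total -= 13` → total = 3
`total *= 2` → total = 6
So total = 6

Answer: 6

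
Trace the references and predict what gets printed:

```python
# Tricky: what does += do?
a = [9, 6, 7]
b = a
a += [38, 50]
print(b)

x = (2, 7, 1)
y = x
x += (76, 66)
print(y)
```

Key concept: += behavior differs for mutable vs immutable.
Step by step:
`a = [9, 6, 7]` → a = [9, 6, 7]
`b = a` → b = [9, 6, 7] (same object as a)
`a += [38, 50]` → a = [9, 6, 7, 38, 50] (same object as b); b = [9, 6, 7, 38, 50] (same object as a)
`print(b)` → prints [9, 6, 7, 38, 50]
`x = (2, 7, 1)` → x = (2, 7, 1)
`y = x` → y = (2, 7, 1)
`x += (76, 66)` → x = (2, 7, 1, 76, 66)
`print(y)` → prints (2, 7, 1)

Answer:
[9, 6, 7, 38, 50]
(2, 7, 1)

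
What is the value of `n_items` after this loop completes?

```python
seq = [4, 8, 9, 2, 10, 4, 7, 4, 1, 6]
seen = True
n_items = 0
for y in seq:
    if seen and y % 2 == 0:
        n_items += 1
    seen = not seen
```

Count even values at even positions
`n_items` takes the values: 0 → 1 → 2

Answer: 2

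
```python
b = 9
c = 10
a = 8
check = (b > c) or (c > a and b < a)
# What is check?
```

Trace:
`b = 9` → b = 9
`c = 10` → c = 10
`a = 8` → a = 8
`check = (b > c) or (c > a and b < a)` → check = False
So check = False

Answer: False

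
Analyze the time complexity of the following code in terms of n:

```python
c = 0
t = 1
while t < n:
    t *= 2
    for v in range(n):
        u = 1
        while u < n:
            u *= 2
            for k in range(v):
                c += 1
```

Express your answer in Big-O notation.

Each loop level contributes: log n × n × log n × n. Multiplying the contributions gives O(n^2 log² n).

Answer: O(n^2 log² n)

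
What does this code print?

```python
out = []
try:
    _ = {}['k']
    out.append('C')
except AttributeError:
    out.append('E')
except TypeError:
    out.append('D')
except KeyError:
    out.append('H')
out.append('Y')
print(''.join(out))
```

Execution trace: 'H' (except KeyError) → 'Y' (after the try/except). Output: HY

Answer: HY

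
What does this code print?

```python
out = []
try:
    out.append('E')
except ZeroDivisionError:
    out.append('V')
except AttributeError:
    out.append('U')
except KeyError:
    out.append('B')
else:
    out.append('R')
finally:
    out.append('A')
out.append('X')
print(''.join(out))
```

Execution trace: 'E' (try body, no exception) → 'R' (else) → 'A' (finally) → 'X' (after the try/except). Output: ERAX

Answer: ERAX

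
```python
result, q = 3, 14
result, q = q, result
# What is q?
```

Trace:
`result, q = 3, 14` → result = 3; q = 14
`result, q = q, result` → result = 14; q = 3
So q = 3

Answer: 3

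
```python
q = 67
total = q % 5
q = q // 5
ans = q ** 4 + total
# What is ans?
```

Trace:
`q = 67` → q = 67
`total = q % 5` → total = 2
`q = q // 5` → q = 13
`ans = q ** 4 + total` → ans = 28563
So ans = 28563

Answer: 28563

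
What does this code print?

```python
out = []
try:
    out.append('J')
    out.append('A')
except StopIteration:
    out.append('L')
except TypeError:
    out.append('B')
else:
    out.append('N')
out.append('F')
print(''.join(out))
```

Execution trace: 'J' (try body) → 'A' (try body, no exception) → 'N' (else) → 'F' (after the try/except). Output: JANF

Answer: JANF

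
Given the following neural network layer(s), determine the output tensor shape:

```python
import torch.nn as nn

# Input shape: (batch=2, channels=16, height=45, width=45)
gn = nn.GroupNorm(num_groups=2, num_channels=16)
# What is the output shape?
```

Input: (2, 16, 45, 45) -> Output: (2, 16, 45, 45)

Answer: (2, 16, 45, 45)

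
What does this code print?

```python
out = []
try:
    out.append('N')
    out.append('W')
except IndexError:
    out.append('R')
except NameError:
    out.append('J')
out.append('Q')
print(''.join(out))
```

Execution trace: 'N' (try body) → 'W' (try body, no exception) → 'Q' (after the try/except). Output: NWQ

Answer: NWQ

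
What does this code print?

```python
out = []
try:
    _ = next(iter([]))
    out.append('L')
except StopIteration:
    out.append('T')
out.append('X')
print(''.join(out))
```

Execution trace: 'T' (except StopIteration) → 'X' (after the try/except). Output: TX

Answer: TX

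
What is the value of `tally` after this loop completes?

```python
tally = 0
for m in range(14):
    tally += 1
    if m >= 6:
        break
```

Loop breaks when m reaches 6, tally is 7
`tally` takes the values: 0 → 1 → 2 → 3 → 4 → 5 → 6 → 7

Answer: 7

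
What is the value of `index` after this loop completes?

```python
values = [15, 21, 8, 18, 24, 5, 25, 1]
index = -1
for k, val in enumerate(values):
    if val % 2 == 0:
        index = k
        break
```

First even number index in [15, 21, 8, 18, 24, 5, 25, 1]
`index` takes the values: -1 → 2

Answer: 2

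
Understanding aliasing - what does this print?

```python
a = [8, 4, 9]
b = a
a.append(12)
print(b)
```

Key concept: basic list aliasing.
Step by step:
`a = [8, 4, 9]` → a = [8, 4, 9]
`b = a` → b = [8, 4, 9] (same object as a)
`a.append(12)` → a = [8, 4, 9, 12] (same object as b); b = [8, 4, 9, 12] (same object as a)
`print(b)` → prints [8, 4, 9, 12]

Answer: [8, 4, 9, 12]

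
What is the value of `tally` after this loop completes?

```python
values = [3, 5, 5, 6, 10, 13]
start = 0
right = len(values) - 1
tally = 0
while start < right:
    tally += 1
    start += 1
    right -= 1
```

Iterations until pointers meet (list length 6)
`tally` takes the values: 0 → 1 → 2 → 3

Answer: 3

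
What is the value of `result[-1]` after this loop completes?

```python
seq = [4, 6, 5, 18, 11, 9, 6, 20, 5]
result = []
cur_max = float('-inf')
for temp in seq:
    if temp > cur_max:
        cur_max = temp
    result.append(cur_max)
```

Running max ends at 20
`result` takes the values: [] → [4] → [4, 6] → [4, 6, 6] → [4, 6, 6, 18] → [4, 6, 6, 18, 18] → [4, 6, 6, 18, 18, 18] → [4, 6, 6, 18, 18, 18, 18] → [4, 6, 6, 18, 18, 18, 18, 20] → [4, 6, 6, 18, 18, 18, 18, 20, 20]
So `result[-1]` = 20

Answer: 20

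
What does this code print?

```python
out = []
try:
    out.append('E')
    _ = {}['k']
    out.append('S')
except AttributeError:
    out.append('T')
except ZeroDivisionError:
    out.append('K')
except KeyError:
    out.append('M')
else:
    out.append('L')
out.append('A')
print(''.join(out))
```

Execution trace: 'E' (try body) → 'M' (except KeyError) → 'A' (after the try/except). Output: EMA

Answer: EMA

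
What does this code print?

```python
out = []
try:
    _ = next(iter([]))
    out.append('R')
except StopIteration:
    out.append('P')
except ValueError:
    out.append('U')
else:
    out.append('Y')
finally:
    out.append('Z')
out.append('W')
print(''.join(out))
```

Execution trace: 'P' (except StopIteration) → 'Z' (finally) → 'W' (after the try/except). Output: PZW

Answer: PZW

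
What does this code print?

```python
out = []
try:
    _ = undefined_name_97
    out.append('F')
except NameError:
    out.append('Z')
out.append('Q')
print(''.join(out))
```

Execution trace: 'Z' (except NameError) → 'Q' (after the try/except). Output: ZQ

Answer: ZQ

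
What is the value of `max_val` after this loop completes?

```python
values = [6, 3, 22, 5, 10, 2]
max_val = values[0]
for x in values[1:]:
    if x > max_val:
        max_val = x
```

Maximum of [6, 3, 22, 5, 10, 2]
`max_val` takes the values: 6 → 22

Answer: 22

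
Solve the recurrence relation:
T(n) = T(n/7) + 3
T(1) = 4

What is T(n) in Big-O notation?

Each step divides n by 7 and adds 3. After log_7(n) steps we reach T(1)=4. So T(n) = 3·log_7(n) + 4 = O(log n).

Answer: O(log n)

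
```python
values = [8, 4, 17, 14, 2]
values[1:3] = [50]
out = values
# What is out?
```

Trace:
`values = [8, 4, 17, 14, 2]` → values = [8, 4, 17, 14, 2]
`values[1:3] = [50]` → values = [8, 50, 14, 2]
`out = values` → out = [8, 50, 14, 2]
So out = [8, 50, 14, 2]

Answer: [8, 50, 14, 2]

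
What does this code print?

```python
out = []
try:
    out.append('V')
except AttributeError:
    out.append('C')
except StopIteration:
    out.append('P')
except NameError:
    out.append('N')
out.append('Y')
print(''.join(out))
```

Execution trace: 'V' (try body, no exception) → 'Y' (after the try/except). Output: VY

Answer: VY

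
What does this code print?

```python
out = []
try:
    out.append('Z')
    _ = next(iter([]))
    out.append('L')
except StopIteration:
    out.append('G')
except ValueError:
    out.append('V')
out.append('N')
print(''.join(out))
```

Execution trace: 'Z' (try body) → 'G' (except StopIteration) → 'N' (after the try/except). Output: ZGN

Answer: ZGN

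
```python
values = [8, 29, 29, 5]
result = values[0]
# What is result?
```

Trace:
`values = [8, 29, 29, 5]` → values = [8, 29, 29, 5]
`result = values[0]` → result = 8
So result = 8

Answer: 8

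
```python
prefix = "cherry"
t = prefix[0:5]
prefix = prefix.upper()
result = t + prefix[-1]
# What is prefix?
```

Trace:
`prefix = "cherry"` → prefix = 'cherry'
`t = prefix[0:5]` → t = 'cherr'
`prefix = prefix.upper()` → prefix = 'CHERRY'
`result = t + prefix[-1]` → result = 'cherrY'
So prefix = 'CHERRY'

Answer: 'CHERRY'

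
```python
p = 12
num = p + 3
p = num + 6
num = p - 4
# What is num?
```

Trace:
`p = 12` → p = 12
`num = p + 3` → num = 15
`p = num + 6` → p = 21
`num = p - 4` → num = 17
So num = 17

Answer: 17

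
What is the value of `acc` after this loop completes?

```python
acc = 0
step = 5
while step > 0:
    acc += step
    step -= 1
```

Sum 5 down to 1
`acc` takes the values: 0 → 5 → 9 → 12 → 14 → 15

Answer: 15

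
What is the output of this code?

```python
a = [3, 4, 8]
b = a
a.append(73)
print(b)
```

Key concept: basic list aliasing.
Step by step:
`a = [3, 4, 8]` → a = [3, 4, 8]
`b = a` → b = [3, 4, 8] (same object as a)
`a.append(73)` → a = [3, 4, 8, 73] (same object as b); b = [3, 4, 8, 73] (same object as a)
`print(b)` → prints [3, 4, 8, 73]

Answer: [3, 4, 8, 73]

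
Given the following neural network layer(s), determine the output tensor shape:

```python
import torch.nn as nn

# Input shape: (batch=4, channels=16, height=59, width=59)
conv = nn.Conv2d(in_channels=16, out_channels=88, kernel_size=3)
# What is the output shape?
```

Input: (4, 16, 59, 59) -> Output: (4, 88, 57, 57)

Answer: (4, 88, 57, 57)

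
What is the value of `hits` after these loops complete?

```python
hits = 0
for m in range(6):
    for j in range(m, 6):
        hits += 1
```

Upper triangle: 6 + 5 + ... + 1
`hits` takes the values: 0 → 1 → 2 → 3 → 4 → 5 → 6 → 7 → 8 → 9 → 10 → 11 → 12 → 13 → 14 → 15 → 16 → 17 → 18 → 19 → 20 → 21

Answer: 21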